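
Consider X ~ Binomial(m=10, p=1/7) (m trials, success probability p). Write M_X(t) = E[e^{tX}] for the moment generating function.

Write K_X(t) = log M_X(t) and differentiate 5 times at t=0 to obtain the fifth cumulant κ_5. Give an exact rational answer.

κ_5 = d^5K/dt^5 |_{t=0} = -6900/16807

M_X(t) = (e^(t)/7 + 6/7)^10
K_X(t) = log M_X(t) = 10*log(e^(t)/7 + 6/7)
dK/dt = 10*e^(t)/(e^(t) + 6)
d^2K/dt^2 = 60*e^(t)/(e^(2*t) + 12*e^(t) + 36)
d^3K/dt^3 = (-60*e^(2*t) + 360*e^(t))/(e^(3*t) + 18*e^(2*t) + 108*e^(t) + 216)
d^4K/dt^4 = (60*e^(3*t) - 1440*e^(2*t) + 2160*e^(t))/(e^(4*t) + 24*e^(3*t) + 216*e^(2*t) + 864*e^(t) + 1296)
d^5K/dt^5 = (-60*e^(4*t) + 3960*e^(3*t) - 23760*e^(2*t) + 12960*e^(t))/(e^(5*t) + 30*e^(4*t) + 360*e^(3*t) + 2160*e^(2*t) + 6480*e^(t) + 7776)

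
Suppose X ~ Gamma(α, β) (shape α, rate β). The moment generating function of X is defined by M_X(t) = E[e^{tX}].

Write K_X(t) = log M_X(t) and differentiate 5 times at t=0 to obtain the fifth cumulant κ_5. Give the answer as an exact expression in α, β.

κ_5 = d^5K/dt^5 |_{t=0} = 24*α/β^5

M_X(t) = (β/(β - t))^α
K_X(t) = log M_X(t) = α*(log(β) - log(β - t))
dK/dt = -α/(-β + t)
d^2K/dt^2 = α/(β^2 - 2*β*t + t^2)
d^3K/dt^3 = -2*α/(-β^3 + 3*β^2*t - 3*β*t^2 + t^3)
d^4K/dt^4 = 6*α/(β^4 - 4*β^3*t + 6*β^2*t^2 - 4*β*t^3 + t^4)
d^5K/dt^5 = -24*α/(-β^5 + 5*β^4*t - 10*β^3*t^2 + 10*β^2*t^3 - 5*β*t^4 + t^5)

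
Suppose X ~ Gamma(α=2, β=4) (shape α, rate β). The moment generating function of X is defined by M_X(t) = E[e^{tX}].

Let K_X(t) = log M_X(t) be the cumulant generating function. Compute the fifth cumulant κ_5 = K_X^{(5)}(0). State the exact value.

M_X(t) = 16/(4 - t)^2
K_X(t) = log M_X(t) = -2*log(4 - t) + 4*log(2)
K′(t) = -2/(t - 4)
K′′(t) = 2/(t^2 - 8*t + 16)
K′′′(t) = -4/(t^3 - 12*t^2 + 48*t - 64)
K′′′′(t) = 12/(t^4 - 16*t^3 + 96*t^2 - 256*t + 256)
K′′′′′(t) = -48/(t^5 - 20*t^4 + 160*t^3 - 640*t^2 + 1280*t - 1024)

κ_5 = K′′′′′(0) = 3/64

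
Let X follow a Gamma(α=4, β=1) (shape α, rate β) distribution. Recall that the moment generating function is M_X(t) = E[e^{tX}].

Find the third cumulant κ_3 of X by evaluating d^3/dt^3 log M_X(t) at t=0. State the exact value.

κ_3 = K′′′(0) = 8

M_X(t) = (1 - t)^(-4)
K_X(t) = log M_X(t) = -4*log(1 - t)
K′(t) = -4/(t - 1)
K′′(t) = 4/(t^2 - 2*t + 1)
K′′′(t) = -8/(t^3 - 3*t^2 + 3*t - 1)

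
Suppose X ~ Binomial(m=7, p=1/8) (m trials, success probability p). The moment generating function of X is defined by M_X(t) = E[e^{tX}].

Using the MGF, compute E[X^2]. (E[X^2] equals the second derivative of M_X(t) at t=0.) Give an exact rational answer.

M_X(t) = (e^(t)/8 + 7/8)^7
D^2[M](t) = 49*e^(7*t)/2097152 + 441*e^(6*t)/524288 + 25725*e^(5*t)/2097152 + 12005*e^(4*t)/131072 + 756315*e^(3*t)/2097152 + 352947*e^(2*t)/524288 + 823543*e^(t)/2097152

E[X^2] = D^2[M](0) = 49/32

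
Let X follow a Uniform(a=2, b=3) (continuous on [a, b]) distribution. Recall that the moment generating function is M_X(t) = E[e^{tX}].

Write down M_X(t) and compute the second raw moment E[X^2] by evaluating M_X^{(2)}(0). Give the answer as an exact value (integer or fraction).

M_X(t) = (e^(3*t) - e^(2*t))/t
dM/dt = (3*t*e^(3*t) - 2*t*e^(2*t) - e^(3*t) + e^(2*t))/t^2
d^2M/dt^2 = (9*t^2*e^(3*t) - 4*t^2*e^(2*t) - 6*t*e^(3*t) + 4*t*e^(2*t) + 2*e^(3*t) - 2*e^(2*t))/t^3

E[X^2] = d^2M/dt^2 |_{t=0} = 19/3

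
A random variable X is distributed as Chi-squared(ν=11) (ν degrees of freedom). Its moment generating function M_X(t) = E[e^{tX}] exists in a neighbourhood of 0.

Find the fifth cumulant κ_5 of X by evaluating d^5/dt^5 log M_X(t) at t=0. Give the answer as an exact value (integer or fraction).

κ_5 = K′′′′′(0) = 4224

M_X(t) = (1 - 2*t)^(-11/2)
K_X(t) = log M_X(t) = -11*log(1 - 2*t)/2
K′(t) = -11/(2*t - 1)
K′′(t) = 22/(4*t^2 - 4*t + 1)
K′′′(t) = -88/(8*t^3 - 12*t^2 + 6*t - 1)
K′′′′(t) = 528/(16*t^4 - 32*t^3 + 24*t^2 - 8*t + 1)
K′′′′′(t) = -4224/(32*t^5 - 80*t^4 + 80*t^3 - 40*t^2 + 10*t - 1)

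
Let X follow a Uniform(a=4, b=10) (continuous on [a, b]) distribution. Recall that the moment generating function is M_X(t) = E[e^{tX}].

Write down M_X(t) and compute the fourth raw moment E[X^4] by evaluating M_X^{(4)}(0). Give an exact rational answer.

E[X^4] = M′′′′(0) = 16496/5

M_X(t) = (e^(10*t) - e^(4*t))/(6*t)
M′(t) = (10*t*e^(10*t) - 4*t*e^(4*t) - e^(10*t) + e^(4*t))/(6*t^2)
M′′(t) = (50*t^2*e^(10*t) - 8*t^2*e^(4*t) - 10*t*e^(10*t) + 4*t*e^(4*t) + e^(10*t) - e^(4*t))/(3*t^3)
M′′′(t) = (500*t^3*e^(10*t) - 32*t^3*e^(4*t) - 150*t^2*e^(10*t) + 24*t^2*e^(4*t) + 30*t*e^(10*t) - 12*t*e^(4*t) - 3*e^(10*t) + 3*e^(4*t))/(3*t^4)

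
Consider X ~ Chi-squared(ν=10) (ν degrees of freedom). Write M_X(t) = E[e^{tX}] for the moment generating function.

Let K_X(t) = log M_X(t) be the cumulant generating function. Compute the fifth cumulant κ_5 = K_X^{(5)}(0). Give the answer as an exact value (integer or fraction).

M_X(t) = (1 - 2*t)^(-5)
K_X(t) = log M_X(t) = -5*log(1 - 2*t)
D^5[K](t) = -3840/(32*t^5 - 80*t^4 + 80*t^3 - 40*t^2 + 10*t - 1)

κ_5 = D^5[K](0) = 3840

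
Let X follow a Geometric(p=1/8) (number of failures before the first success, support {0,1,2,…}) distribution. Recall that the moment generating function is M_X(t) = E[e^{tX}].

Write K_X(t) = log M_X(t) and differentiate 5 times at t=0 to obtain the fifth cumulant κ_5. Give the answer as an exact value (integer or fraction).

M_X(t) = 1/(8*(1 - 7*e^(t)/8))
K_X(t) = log M_X(t) = -log(1 - 7*e^(t)/8) - 3*log(2)
K′(t) = -7*e^(t)/(7*e^(t) - 8)
K′′(t) = 56*e^(t)/(49*e^(2*t) - 112*e^(t) + 64)
K′′′(t) = (-392*e^(2*t) - 448*e^(t))/(343*e^(3*t) - 1176*e^(2*t) + 1344*e^(t) - 512)
K′′′′(t) = (2744*e^(3*t) + 12544*e^(2*t) + 3584*e^(t))/(2401*e^(4*t) - 10976*e^(3*t) + 18816*e^(2*t) - 14336*e^(t) + 4096)
K′′′′′(t) = (-19208*e^(4*t) - 241472*e^(3*t) - 275968*e^(2*t) - 28672*e^(t))/(16807*e^(5*t) - 96040*e^(4*t) + 219520*e^(3*t) - 250880*e^(2*t) + 143360*e^(t) - 32768)

κ_5 = K′′′′′(0) = 565320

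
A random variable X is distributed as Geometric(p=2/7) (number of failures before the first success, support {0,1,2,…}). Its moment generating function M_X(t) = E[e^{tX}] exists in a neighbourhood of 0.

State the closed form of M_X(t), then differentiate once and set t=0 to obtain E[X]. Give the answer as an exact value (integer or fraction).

E[X] = dM/dt |_{t=0} = 5/2

M_X(t) = 2/(7*(1 - 5*e^(t)/7))
dM/dt = 10*e^(t)/(25*e^(2*t) - 70*e^(t) + 49)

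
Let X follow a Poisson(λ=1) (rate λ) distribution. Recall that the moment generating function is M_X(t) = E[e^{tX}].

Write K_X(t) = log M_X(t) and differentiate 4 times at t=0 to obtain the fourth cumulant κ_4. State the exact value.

M_X(t) = e^(e^(t) - 1)
K_X(t) = log M_X(t) = e^(t) - 1
dK/dt = e^(t)
d^2K/dt^2 = e^(t)
d^3K/dt^3 = e^(t)
d^4K/dt^4 = e^(t)

κ_4 = d^4K/dt^4 |_{t=0} = 1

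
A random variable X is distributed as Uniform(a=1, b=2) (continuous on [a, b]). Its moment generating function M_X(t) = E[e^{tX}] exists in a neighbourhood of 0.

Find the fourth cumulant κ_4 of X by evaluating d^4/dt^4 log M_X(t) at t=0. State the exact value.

M_X(t) = (e^(2*t) - e^(t))/t
K_X(t) = log M_X(t) = -log(t) + log(e^(2*t) - e^(t))

κ_4 = D^4[K](0) = -1/120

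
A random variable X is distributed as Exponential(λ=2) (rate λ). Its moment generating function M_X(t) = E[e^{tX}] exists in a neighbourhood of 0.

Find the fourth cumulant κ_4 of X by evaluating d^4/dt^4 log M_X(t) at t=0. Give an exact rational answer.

κ_4 = d^4K/dt^4 |_{t=0} = 3/8

M_X(t) = 2/(2 - t)
K_X(t) = log M_X(t) = -log(2 - t) + log(2)
dK/dt = -1/(t - 2)
d^2K/dt^2 = 1/(t^2 - 4*t + 4)
d^3K/dt^3 = -2/(t^3 - 6*t^2 + 12*t - 8)
d^4K/dt^4 = 6/(t^4 - 8*t^3 + 24*t^2 - 32*t + 16)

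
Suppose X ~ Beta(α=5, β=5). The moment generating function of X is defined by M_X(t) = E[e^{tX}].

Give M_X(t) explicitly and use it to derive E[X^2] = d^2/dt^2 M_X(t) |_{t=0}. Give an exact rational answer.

M_X(t) = ₁F₁(5; 10; t)
M^(2)(t) = 3*₁F₁(7; 12; t)/11

E[X^2] = M^(2)(0) = 3/11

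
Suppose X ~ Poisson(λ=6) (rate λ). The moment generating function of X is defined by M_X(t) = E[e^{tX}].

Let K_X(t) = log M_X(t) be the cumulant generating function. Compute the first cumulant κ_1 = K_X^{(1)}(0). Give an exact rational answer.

M_X(t) = e^(6*e^(t) - 6)
K_X(t) = log M_X(t) = 6*e^(t) - 6
K^(1)(t) = 6*e^(t)

κ_1 = K^(1)(0) = 6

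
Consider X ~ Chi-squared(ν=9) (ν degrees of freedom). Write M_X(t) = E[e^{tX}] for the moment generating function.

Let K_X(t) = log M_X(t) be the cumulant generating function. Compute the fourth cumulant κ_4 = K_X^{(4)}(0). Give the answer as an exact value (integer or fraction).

M_X(t) = (1 - 2*t)^(-9/2)
K_X(t) = log M_X(t) = -9*log(1 - 2*t)/2
D^4[K](t) = 432/(16*t^4 - 32*t^3 + 24*t^2 - 8*t + 1)

κ_4 = D^4[K](0) = 432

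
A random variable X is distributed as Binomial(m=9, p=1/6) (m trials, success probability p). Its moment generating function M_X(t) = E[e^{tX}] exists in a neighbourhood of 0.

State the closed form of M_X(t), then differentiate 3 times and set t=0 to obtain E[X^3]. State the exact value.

E[X^3] = M^(3)(0) = 59/6

M_X(t) = (e^(t)/6 + 5/6)^9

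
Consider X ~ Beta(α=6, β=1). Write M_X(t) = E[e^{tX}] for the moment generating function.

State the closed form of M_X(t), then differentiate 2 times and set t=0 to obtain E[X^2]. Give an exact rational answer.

M_X(t) = ₁F₁(6; 7; t)
D^2[M](t) = 3*₁F₁(8; 9; t)/4

E[X^2] = D^2[M](0) = 3/4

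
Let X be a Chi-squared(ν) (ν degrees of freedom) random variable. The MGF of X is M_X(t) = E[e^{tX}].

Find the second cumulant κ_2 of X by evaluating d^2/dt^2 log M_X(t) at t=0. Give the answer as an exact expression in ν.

κ_2 = K^(2)(0) = 2*ν

M_X(t) = (1 - 2*t)^(-ν/2)
K_X(t) = log M_X(t) = -ν*log(1 - 2*t)/2
K^(2)(t) = 2*ν/(4*t^2 - 4*t + 1)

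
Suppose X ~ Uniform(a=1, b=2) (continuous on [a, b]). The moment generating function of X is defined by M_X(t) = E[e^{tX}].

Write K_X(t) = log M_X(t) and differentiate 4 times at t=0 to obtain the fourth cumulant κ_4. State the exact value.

M_X(t) = (e^(2*t) - e^(t))/t
K_X(t) = log M_X(t) = -log(t) + log(e^(2*t) - e^(t))
K′(t) = (2*t*e^(t) - t - e^(t) + 1)/(t*e^(t) - t)
K′′(t) = (-t^2*e^(t) + e^(2*t) - 2*e^(t) + 1)/(t^2*e^(2*t) - 2*t^2*e^(t) + t^2)
K′′′(t) = (t^3*e^(2*t) + t^3*e^(t) - 2*e^(3*t) + 6*e^(2*t) - 6*e^(t) + 2)/(t^3*e^(3*t) - 3*t^3*e^(2*t) + 3*t^3*e^(t) - t^3)

κ_4 = K′′′′(0) = -1/120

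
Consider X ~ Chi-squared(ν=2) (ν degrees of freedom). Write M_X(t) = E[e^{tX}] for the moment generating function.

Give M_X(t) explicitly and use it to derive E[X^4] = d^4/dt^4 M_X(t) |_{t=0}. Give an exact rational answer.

E[X^4] = D^4[M](0) = 384

M_X(t) = 1/(1 - 2*t)
D^4[M](t) = -384/(32*t^5 - 80*t^4 + 80*t^3 - 40*t^2 + 10*t - 1)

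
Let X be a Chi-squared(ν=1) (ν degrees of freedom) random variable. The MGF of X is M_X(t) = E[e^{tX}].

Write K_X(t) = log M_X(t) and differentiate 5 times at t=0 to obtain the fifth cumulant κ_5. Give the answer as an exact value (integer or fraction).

κ_5 = D^5[K](0) = 384

M_X(t) = 1/√(1 - 2*t)
K_X(t) = log M_X(t) = -log(1 - 2*t)/2
D^5[K](t) = -384/(32*t^5 - 80*t^4 + 80*t^3 - 40*t^2 + 10*t - 1)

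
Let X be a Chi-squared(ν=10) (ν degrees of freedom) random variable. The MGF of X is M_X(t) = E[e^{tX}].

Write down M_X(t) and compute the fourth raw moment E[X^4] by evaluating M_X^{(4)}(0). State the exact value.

M_X(t) = (1 - 2*t)^(-5)
M′(t) = 10/(64*t^6 - 192*t^5 + 240*t^4 - 160*t^3 + 60*t^2 - 12*t + 1)
M′′(t) = -120/(128*t^7 - 448*t^6 + 672*t^5 - 560*t^4 + 280*t^3 - 84*t^2 + 14*t - 1)
M′′′(t) = 1680/(256*t^8 - 1024*t^7 + 1792*t^6 - 1792*t^5 + 1120*t^4 - 448*t^3 + 112*t^2 - 16*t + 1)
M′′′′(t) = -26880/(512*t^9 - 2304*t^8 + 4608*t^7 - 5376*t^6 + 4032*t^5 - 2016*t^4 + 672*t^3 - 144*t^2 + 18*t - 1)

E[X^4] = M′′′′(0) = 26880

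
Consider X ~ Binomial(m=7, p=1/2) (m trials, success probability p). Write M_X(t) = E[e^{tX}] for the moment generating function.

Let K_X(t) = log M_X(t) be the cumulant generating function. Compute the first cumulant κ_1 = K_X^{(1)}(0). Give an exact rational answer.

κ_1 = K′(0) = 7/2

M_X(t) = (e^(t)/2 + 1/2)^7
K_X(t) = log M_X(t) = 7*log(e^(t)/2 + 1/2)
K′(t) = 7*e^(t)/(e^(t) + 1)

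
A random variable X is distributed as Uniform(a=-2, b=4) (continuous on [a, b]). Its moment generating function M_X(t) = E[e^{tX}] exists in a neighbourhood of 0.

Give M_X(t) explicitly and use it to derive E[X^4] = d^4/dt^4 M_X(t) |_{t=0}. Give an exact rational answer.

M_X(t) = (e^(4*t) - e^(-2*t))/(6*t)
M^(4)(t) = (128*t^4*e^(6*t) - 8*t^4 - 128*t^3*e^(6*t) - 16*t^3 + 96*t^2*e^(6*t) - 24*t^2 - 48*t*e^(6*t) - 24*t + 12*e^(6*t) - 12)*e^(-2*t)/(3*t^5)

E[X^4] = M^(4)(0) = 176/5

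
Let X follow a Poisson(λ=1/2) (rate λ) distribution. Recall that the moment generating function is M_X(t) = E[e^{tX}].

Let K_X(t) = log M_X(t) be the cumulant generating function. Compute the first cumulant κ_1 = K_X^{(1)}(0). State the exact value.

κ_1 = K^(1)(0) = 1/2

M_X(t) = e^(e^(t)/2 - 1/2)
K_X(t) = log M_X(t) = e^(t)/2 - 1/2
K^(1)(t) = e^(t)/2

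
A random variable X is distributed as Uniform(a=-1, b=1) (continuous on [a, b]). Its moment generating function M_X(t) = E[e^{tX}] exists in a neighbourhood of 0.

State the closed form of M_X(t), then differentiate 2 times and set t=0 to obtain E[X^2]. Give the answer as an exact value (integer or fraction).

E[X^2] = d^2M/dt^2 |_{t=0} = 1/3

M_X(t) = (e^(t) - e^(-t))/(2*t)
dM/dt = (t*e^(2*t) + t - e^(2*t) + 1)*e^(-t)/(2*t^2)
d^2M/dt^2 = (t^2*e^(2*t) - t^2 - 2*t*e^(2*t) - 2*t + 2*e^(2*t) - 2)*e^(-t)/(2*t^3)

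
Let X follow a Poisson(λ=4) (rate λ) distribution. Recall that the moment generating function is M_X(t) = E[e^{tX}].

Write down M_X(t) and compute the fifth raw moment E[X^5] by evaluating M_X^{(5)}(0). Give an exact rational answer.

M_X(t) = e^(4*e^(t) - 4)
dM/dt = 4*e^(-4)*e^(t)*e^(4*e^(t))
d^2M/dt^2 = (16*e^(2*t)*e^(4*e^(t)) + 4*e^(t)*e^(4*e^(t)))*e^(-4)
d^3M/dt^3 = (64*e^(3*t)*e^(4*e^(t)) + 48*e^(2*t)*e^(4*e^(t)) + 4*e^(t)*e^(4*e^(t)))*e^(-4)
d^4M/dt^4 = (256*e^(4*t)*e^(4*e^(t)) + 384*e^(3*t)*e^(4*e^(t)) + 112*e^(2*t)*e^(4*e^(t)) + 4*e^(t)*e^(4*e^(t)))*e^(-4)
d^5M/dt^5 = (1024*e^(5*t)*e^(4*e^(t)) + 2560*e^(4*t)*e^(4*e^(t)) + 1600*e^(3*t)*e^(4*e^(t)) + 240*e^(2*t)*e^(4*e^(t)) + 4*e^(t)*e^(4*e^(t)))*e^(-4)

E[X^5] = d^5M/dt^5 |_{t=0} = 5428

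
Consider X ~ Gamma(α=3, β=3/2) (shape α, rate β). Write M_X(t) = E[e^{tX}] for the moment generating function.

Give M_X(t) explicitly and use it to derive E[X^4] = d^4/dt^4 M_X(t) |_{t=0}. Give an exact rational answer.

E[X^4] = d^4M/dt^4 |_{t=0} = 640/9

M_X(t) = 27/(8*(3/2 - t)^3)
dM/dt = 162/(16*t^4 - 96*t^3 + 216*t^2 - 216*t + 81)
d^2M/dt^2 = -1296/(32*t^5 - 240*t^4 + 720*t^3 - 1080*t^2 + 810*t - 243)
d^3M/dt^3 = 12960/(64*t^6 - 576*t^5 + 2160*t^4 - 4320*t^3 + 4860*t^2 - 2916*t + 729)
d^4M/dt^4 = -155520/(128*t^7 - 1344*t^6 + 6048*t^5 - 15120*t^4 + 22680*t^3 - 20412*t^2 + 10206*t - 2187)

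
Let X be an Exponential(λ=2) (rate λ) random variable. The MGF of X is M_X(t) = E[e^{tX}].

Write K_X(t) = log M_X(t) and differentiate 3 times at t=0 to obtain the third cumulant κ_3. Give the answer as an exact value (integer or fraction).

M_X(t) = 2/(2 - t)
K_X(t) = log M_X(t) = -log(2 - t) + log(2)
D^3[K](t) = -2/(t^3 - 6*t^2 + 12*t - 8)

κ_3 = D^3[K](0) = 1/4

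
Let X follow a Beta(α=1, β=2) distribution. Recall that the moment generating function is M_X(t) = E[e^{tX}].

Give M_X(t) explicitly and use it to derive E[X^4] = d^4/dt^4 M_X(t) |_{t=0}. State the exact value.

E[X^4] = M^(4)(0) = 1/15

M_X(t) = ₁F₁(1; 3; t)
M^(4)(t) = ₁F₁(5; 7; t)/15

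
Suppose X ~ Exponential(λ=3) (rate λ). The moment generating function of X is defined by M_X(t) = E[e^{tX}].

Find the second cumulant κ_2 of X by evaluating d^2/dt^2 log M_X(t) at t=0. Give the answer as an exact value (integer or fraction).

M_X(t) = 3/(3 - t)
K_X(t) = log M_X(t) = -log(3 - t) + log(3)
D^2[K](t) = 1/(t^2 - 6*t + 9)

κ_2 = D^2[K](0) = 1/9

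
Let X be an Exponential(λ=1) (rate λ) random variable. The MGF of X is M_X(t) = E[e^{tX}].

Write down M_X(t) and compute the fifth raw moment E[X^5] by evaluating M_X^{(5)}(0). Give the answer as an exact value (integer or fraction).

M_X(t) = 1/(1 - t)
D^5[M](t) = 120/(t^6 - 6*t^5 + 15*t^4 - 20*t^3 + 15*t^2 - 6*t + 1)

E[X^5] = D^5[M](0) = 120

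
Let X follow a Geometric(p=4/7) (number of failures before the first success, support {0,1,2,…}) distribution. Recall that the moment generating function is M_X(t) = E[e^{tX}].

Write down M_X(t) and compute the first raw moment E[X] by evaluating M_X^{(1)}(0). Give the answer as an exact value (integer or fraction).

M_X(t) = 4/(7*(1 - 3*e^(t)/7))
M^(1)(t) = 12*e^(t)/(9*e^(2*t) - 42*e^(t) + 49)

E[X] = M^(1)(0) = 3/4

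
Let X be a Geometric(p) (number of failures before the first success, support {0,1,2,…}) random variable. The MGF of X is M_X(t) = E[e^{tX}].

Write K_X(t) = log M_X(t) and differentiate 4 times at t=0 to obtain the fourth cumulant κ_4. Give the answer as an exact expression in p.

κ_4 = D^4[K](0) = (-p^3 + 7*p^2 - 12*p + 6)/p^4

M_X(t) = p/(-(1 - p)*e^(t) + 1)
K_X(t) = log M_X(t) = log(p) - log(-(1 - p)*e^(t) + 1)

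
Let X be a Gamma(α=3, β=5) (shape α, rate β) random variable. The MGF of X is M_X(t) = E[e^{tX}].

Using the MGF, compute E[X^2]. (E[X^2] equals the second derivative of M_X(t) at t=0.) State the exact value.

M_X(t) = 125/(5 - t)^3
D^2[M](t) = -1500/(t^5 - 25*t^4 + 250*t^3 - 1250*t^2 + 3125*t - 3125)

E[X^2] = D^2[M](0) = 12/25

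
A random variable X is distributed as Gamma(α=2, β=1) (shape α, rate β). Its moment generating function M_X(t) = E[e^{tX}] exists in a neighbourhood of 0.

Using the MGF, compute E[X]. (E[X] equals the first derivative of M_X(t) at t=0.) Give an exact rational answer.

E[X] = M′(0) = 2

M_X(t) = (1 - t)^(-2)
M′(t) = -2/(t^3 - 3*t^2 + 3*t - 1)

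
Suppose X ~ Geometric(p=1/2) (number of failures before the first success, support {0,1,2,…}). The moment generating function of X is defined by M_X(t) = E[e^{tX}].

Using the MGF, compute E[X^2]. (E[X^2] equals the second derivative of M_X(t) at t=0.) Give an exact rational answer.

M_X(t) = 1/(2*(1 - e^(t)/2))
dM/dt = e^(t)/(e^(2*t) - 4*e^(t) + 4)
d^2M/dt^2 = (-e^(2*t) - 2*e^(t))/(e^(3*t) - 6*e^(2*t) + 12*e^(t) - 8)

E[X^2] = d^2M/dt^2 |_{t=0} = 3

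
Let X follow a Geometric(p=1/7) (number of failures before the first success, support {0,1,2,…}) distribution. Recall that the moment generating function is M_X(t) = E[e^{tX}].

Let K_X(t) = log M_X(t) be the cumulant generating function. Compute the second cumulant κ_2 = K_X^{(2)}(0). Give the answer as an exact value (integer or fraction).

κ_2 = K^(2)(0) = 42

M_X(t) = 1/(7*(1 - 6*e^(t)/7))
K_X(t) = log M_X(t) = -log(1 - 6*e^(t)/7) - log(7)
K^(2)(t) = 42*e^(t)/(36*e^(2*t) - 84*e^(t) + 49)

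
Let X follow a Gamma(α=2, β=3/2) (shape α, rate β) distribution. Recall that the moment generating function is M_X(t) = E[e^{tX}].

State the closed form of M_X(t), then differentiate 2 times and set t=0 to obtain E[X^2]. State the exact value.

M_X(t) = 9/(4*(3/2 - t)^2)
M^(2)(t) = 216/(16*t^4 - 96*t^3 + 216*t^2 - 216*t + 81)

E[X^2] = M^(2)(0) = 8/3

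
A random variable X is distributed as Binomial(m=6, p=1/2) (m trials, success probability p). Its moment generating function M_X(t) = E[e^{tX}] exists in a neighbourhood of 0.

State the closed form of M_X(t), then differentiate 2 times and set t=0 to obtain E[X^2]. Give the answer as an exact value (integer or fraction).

E[X^2] = D^2[M](0) = 21/2

M_X(t) = (e^(t)/2 + 1/2)^6
D^2[M](t) = 9*e^(6*t)/16 + 75*e^(5*t)/32 + 15*e^(4*t)/4 + 45*e^(3*t)/16 + 15*e^(2*t)/16 + 3*e^(t)/32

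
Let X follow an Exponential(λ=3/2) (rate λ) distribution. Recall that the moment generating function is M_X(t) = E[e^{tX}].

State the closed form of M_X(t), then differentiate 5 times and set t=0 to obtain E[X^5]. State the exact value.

E[X^5] = D^5[M](0) = 1280/81

M_X(t) = 3/(2*(3/2 - t))
D^5[M](t) = 11520/(64*t^6 - 576*t^5 + 2160*t^4 - 4320*t^3 + 4860*t^2 - 2916*t + 729)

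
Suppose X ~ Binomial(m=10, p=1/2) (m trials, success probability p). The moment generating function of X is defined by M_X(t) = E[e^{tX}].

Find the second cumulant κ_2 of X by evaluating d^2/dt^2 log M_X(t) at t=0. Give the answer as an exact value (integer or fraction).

κ_2 = d^2K/dt^2 |_{t=0} = 5/2

M_X(t) = (e^(t)/2 + 1/2)^10
K_X(t) = log M_X(t) = 10*log(e^(t)/2 + 1/2)
dK/dt = 10*e^(t)/(e^(t) + 1)
d^2K/dt^2 = 10*e^(t)/(e^(2*t) + 2*e^(t) + 1)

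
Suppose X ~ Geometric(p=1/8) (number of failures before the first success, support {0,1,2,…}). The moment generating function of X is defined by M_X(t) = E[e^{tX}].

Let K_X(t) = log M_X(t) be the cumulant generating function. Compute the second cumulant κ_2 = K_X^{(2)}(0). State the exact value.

M_X(t) = 1/(8*(1 - 7*e^(t)/8))
K_X(t) = log M_X(t) = -log(1 - 7*e^(t)/8) - 3*log(2)
D^2[K](t) = 56*e^(t)/(49*e^(2*t) - 112*e^(t) + 64)

κ_2 = D^2[K](0) = 56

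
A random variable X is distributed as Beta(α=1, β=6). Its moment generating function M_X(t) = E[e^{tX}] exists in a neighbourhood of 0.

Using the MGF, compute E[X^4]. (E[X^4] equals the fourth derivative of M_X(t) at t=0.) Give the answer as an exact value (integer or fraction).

M_X(t) = ₁F₁(1; 7; t)
dM/dt = ₁F₁(2; 8; t)/7
d^2M/dt^2 = ₁F₁(3; 9; t)/28
d^3M/dt^3 = ₁F₁(4; 10; t)/84
d^4M/dt^4 = ₁F₁(5; 11; t)/210

E[X^4] = d^4M/dt^4 |_{t=0} = 1/210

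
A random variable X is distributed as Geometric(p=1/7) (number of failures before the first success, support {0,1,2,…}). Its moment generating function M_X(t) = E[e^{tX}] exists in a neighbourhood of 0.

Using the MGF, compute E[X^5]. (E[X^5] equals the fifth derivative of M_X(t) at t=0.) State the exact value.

M_X(t) = 1/(7*(1 - 6*e^(t)/7))

E[X^5] = M^(5)(0) = 1277646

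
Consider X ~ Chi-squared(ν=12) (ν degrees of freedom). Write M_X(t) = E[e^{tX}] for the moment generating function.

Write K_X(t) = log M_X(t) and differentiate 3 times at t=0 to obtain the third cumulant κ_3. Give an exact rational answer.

κ_3 = D^3[K](0) = 96

M_X(t) = (1 - 2*t)^(-6)
K_X(t) = log M_X(t) = -6*log(1 - 2*t)
D^3[K](t) = -96/(8*t^3 - 12*t^2 + 6*t - 1)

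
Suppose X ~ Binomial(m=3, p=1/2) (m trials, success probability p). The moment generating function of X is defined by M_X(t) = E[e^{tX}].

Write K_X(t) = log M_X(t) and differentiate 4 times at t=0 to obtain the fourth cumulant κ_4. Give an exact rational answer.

M_X(t) = (e^(t)/2 + 1/2)^3
K_X(t) = log M_X(t) = 3*log(e^(t)/2 + 1/2)
K^(4)(t) = (3*e^(3*t) - 12*e^(2*t) + 3*e^(t))/(e^(4*t) + 4*e^(3*t) + 6*e^(2*t) + 4*e^(t) + 1)

κ_4 = K^(4)(0) = -3/8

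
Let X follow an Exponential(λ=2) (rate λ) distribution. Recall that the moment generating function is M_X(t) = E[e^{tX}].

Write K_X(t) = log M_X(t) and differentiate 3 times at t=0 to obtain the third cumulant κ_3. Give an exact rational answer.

κ_3 = K′′′(0) = 1/4

M_X(t) = 2/(2 - t)
K_X(t) = log M_X(t) = -log(2 - t) + log(2)
K′(t) = -1/(t - 2)
K′′(t) = 1/(t^2 - 4*t + 4)
K′′′(t) = -2/(t^3 - 6*t^2 + 12*t - 8)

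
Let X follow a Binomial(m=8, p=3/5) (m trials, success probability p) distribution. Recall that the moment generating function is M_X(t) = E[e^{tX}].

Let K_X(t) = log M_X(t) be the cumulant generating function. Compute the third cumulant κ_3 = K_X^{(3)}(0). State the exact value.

M_X(t) = (3*e^(t)/5 + 2/5)^8
K_X(t) = log M_X(t) = 8*log(3*e^(t)/5 + 2/5)
K′(t) = 24*e^(t)/(3*e^(t) + 2)
K′′(t) = 48*e^(t)/(9*e^(2*t) + 12*e^(t) + 4)
K′′′(t) = (-144*e^(2*t) + 96*e^(t))/(27*e^(3*t) + 54*e^(2*t) + 36*e^(t) + 8)

κ_3 = K′′′(0) = -48/125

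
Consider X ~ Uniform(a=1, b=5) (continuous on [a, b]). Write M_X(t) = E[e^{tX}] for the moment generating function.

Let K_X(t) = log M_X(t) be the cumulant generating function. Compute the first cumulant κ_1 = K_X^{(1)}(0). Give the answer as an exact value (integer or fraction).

κ_1 = dK/dt |_{t=0} = 3

M_X(t) = (e^(5*t) - e^(t))/(4*t)
K_X(t) = log M_X(t) = -log(t) + log(e^(5*t) - e^(t)) - 2*log(2)
dK/dt = (5*t*e^(4*t) - t - e^(4*t) + 1)/(t*e^(4*t) - t)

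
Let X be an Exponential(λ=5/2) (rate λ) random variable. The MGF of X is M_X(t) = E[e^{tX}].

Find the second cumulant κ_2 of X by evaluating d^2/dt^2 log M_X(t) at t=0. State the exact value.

κ_2 = K′′(0) = 4/25

M_X(t) = 5/(2*(5/2 - t))
K_X(t) = log M_X(t) = -log(5/2 - t) - log(2) + log(5)
K′(t) = -2/(2*t - 5)
K′′(t) = 4/(4*t^2 - 20*t + 25)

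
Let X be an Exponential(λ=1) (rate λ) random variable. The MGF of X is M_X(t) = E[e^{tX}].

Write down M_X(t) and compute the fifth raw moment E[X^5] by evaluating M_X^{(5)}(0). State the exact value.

M_X(t) = 1/(1 - t)
dM/dt = 1/(t^2 - 2*t + 1)
d^2M/dt^2 = -2/(t^3 - 3*t^2 + 3*t - 1)
d^3M/dt^3 = 6/(t^4 - 4*t^3 + 6*t^2 - 4*t + 1)
d^4M/dt^4 = -24/(t^5 - 5*t^4 + 10*t^3 - 10*t^2 + 5*t - 1)
d^5M/dt^5 = 120/(t^6 - 6*t^5 + 15*t^4 - 20*t^3 + 15*t^2 - 6*t + 1)

E[X^5] = d^5M/dt^5 |_{t=0} = 120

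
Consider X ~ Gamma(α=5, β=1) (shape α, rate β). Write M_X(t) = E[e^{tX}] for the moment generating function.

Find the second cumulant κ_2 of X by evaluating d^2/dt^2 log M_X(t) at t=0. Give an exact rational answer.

κ_2 = D^2[K](0) = 5

M_X(t) = (1 - t)^(-5)
K_X(t) = log M_X(t) = -5*log(1 - t)
D^2[K](t) = 5/(t^2 - 2*t + 1)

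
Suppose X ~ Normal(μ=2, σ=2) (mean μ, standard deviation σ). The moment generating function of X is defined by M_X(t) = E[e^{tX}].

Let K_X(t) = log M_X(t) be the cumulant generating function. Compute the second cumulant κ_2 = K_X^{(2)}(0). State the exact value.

M_X(t) = e^(2*t^2 + 2*t)
K_X(t) = log M_X(t) = 2*t^2 + 2*t
D^2[K](t) = 4

κ_2 = D^2[K](0) = 4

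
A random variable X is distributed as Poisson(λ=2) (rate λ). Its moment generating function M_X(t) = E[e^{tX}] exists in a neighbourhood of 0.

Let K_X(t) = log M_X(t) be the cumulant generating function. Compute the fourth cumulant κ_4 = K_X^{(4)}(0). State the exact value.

κ_4 = d^4K/dt^4 |_{t=0} = 2

M_X(t) = e^(2*e^(t) - 2)
K_X(t) = log M_X(t) = 2*e^(t) - 2
dK/dt = 2*e^(t)
d^2K/dt^2 = 2*e^(t)
d^3K/dt^3 = 2*e^(t)
d^4K/dt^4 = 2*e^(t)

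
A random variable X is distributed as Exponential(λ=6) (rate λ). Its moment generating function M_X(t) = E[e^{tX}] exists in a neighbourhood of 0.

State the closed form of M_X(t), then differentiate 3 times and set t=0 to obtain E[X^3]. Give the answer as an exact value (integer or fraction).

M_X(t) = 6/(6 - t)
dM/dt = 6/(t^2 - 12*t + 36)
d^2M/dt^2 = -12/(t^3 - 18*t^2 + 108*t - 216)
d^3M/dt^3 = 36/(t^4 - 24*t^3 + 216*t^2 - 864*t + 1296)

E[X^3] = d^3M/dt^3 |_{t=0} = 1/36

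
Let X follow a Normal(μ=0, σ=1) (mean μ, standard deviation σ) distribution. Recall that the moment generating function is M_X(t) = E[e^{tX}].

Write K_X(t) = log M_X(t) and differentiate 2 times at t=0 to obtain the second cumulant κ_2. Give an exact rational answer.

κ_2 = K^(2)(0) = 1

M_X(t) = e^(t^2/2)
K_X(t) = log M_X(t) = t^2/2
K^(2)(t) = 1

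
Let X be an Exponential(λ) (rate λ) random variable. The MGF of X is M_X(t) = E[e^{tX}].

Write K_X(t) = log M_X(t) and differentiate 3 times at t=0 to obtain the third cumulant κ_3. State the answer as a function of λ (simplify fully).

κ_3 = d^3K/dt^3 |_{t=0} = 2/λ^3

M_X(t) = λ/(λ - t)
K_X(t) = log M_X(t) = log(λ) - log(λ - t)
dK/dt = -1/(-λ + t)
d^2K/dt^2 = 1/(λ^2 - 2*λ*t + t^2)
d^3K/dt^3 = -2/(-λ^3 + 3*λ^2*t - 3*λ*t^2 + t^3)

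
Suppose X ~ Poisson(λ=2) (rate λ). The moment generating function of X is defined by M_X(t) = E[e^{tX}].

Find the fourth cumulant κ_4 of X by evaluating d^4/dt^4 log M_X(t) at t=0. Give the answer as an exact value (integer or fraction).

M_X(t) = e^(2*e^(t) - 2)
K_X(t) = log M_X(t) = 2*e^(t) - 2
K^(4)(t) = 2*e^(t)

κ_4 = K^(4)(0) = 2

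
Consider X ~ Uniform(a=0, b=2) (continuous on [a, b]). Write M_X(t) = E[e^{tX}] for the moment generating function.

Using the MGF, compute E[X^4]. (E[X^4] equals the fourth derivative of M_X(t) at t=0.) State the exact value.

E[X^4] = M′′′′(0) = 16/5

M_X(t) = (e^(2*t) - 1)/(2*t)
M′(t) = (2*t*e^(2*t) - e^(2*t) + 1)/(2*t^2)
M′′(t) = (2*t^2*e^(2*t) - 2*t*e^(2*t) + e^(2*t) - 1)/t^3
M′′′(t) = (4*t^3*e^(2*t) - 6*t^2*e^(2*t) + 6*t*e^(2*t) - 3*e^(2*t) + 3)/t^4
M′′′′(t) = (8*t^4*e^(2*t) - 16*t^3*e^(2*t) + 24*t^2*e^(2*t) - 24*t*e^(2*t) + 12*e^(2*t) - 12)/t^5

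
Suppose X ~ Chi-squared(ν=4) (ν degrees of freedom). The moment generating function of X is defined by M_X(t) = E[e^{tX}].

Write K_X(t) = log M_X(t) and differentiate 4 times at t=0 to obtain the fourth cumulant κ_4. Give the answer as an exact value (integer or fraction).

κ_4 = D^4[K](0) = 192

M_X(t) = (1 - 2*t)^(-2)
K_X(t) = log M_X(t) = -2*log(1 - 2*t)
D^4[K](t) = 192/(16*t^4 - 32*t^3 + 24*t^2 - 8*t + 1)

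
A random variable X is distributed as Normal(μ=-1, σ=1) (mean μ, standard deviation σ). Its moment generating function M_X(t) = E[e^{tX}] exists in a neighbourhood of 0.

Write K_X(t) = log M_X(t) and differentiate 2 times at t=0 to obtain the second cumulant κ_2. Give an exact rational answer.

κ_2 = D^2[K](0) = 1

M_X(t) = e^(t^2/2 - t)
K_X(t) = log M_X(t) = t^2/2 - t
D^2[K](t) = 1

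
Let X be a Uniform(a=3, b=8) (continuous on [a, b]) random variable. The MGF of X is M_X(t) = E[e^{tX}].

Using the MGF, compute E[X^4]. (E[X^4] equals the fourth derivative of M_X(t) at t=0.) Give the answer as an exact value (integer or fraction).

M_X(t) = (e^(8*t) - e^(3*t))/(5*t)

E[X^4] = D^4[M](0) = 1301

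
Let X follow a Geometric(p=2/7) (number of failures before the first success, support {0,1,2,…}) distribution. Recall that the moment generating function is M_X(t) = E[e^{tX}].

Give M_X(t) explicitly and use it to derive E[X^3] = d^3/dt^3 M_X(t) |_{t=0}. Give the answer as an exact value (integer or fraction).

M_X(t) = 2/(7*(1 - 5*e^(t)/7))
M′(t) = 10*e^(t)/(25*e^(2*t) - 70*e^(t) + 49)
M′′(t) = (-50*e^(2*t) - 70*e^(t))/(125*e^(3*t) - 525*e^(2*t) + 735*e^(t) - 343)
M′′′(t) = (250*e^(3*t) + 1400*e^(2*t) + 490*e^(t))/(625*e^(4*t) - 3500*e^(3*t) + 7350*e^(2*t) - 6860*e^(t) + 2401)

E[X^3] = M′′′(0) = 535/4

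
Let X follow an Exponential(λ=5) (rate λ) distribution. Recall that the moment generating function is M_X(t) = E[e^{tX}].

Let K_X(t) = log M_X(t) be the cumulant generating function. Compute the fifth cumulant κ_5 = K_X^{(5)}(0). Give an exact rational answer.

M_X(t) = 5/(5 - t)
K_X(t) = log M_X(t) = -log(5 - t) + log(5)
D^5[K](t) = -24/(t^5 - 25*t^4 + 250*t^3 - 1250*t^2 + 3125*t - 3125)

κ_5 = D^5[K](0) = 24/3125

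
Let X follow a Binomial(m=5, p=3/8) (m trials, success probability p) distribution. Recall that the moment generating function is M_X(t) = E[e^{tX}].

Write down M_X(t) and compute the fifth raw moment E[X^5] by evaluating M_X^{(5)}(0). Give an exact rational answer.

E[X^5] = d^5M/dt^5 |_{t=0} = 605325/4096

M_X(t) = (3*e^(t)/8 + 5/8)^5
dM/dt = 1215*e^(5*t)/32768 + 2025*e^(4*t)/8192 + 10125*e^(3*t)/16384 + 5625*e^(2*t)/8192 + 9375*e^(t)/32768
d^2M/dt^2 = 6075*e^(5*t)/32768 + 2025*e^(4*t)/2048 + 30375*e^(3*t)/16384 + 5625*e^(2*t)/4096 + 9375*e^(t)/32768
d^3M/dt^3 = 30375*e^(5*t)/32768 + 2025*e^(4*t)/512 + 91125*e^(3*t)/16384 + 5625*e^(2*t)/2048 + 9375*e^(t)/32768
d^4M/dt^4 = 151875*e^(5*t)/32768 + 2025*e^(4*t)/128 + 273375*e^(3*t)/16384 + 5625*e^(2*t)/1024 + 9375*e^(t)/32768
d^5M/dt^5 = 759375*e^(5*t)/32768 + 2025*e^(4*t)/32 + 820125*e^(3*t)/16384 + 5625*e^(2*t)/512 + 9375*e^(t)/32768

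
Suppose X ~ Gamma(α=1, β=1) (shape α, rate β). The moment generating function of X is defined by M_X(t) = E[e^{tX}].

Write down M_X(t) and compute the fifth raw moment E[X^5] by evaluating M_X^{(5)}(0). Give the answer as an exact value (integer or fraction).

M_X(t) = 1/(1 - t)
M′(t) = 1/(t^2 - 2*t + 1)
M′′(t) = -2/(t^3 - 3*t^2 + 3*t - 1)
M′′′(t) = 6/(t^4 - 4*t^3 + 6*t^2 - 4*t + 1)
M′′′′(t) = -24/(t^5 - 5*t^4 + 10*t^3 - 10*t^2 + 5*t - 1)
M′′′′′(t) = 120/(t^6 - 6*t^5 + 15*t^4 - 20*t^3 + 15*t^2 - 6*t + 1)

E[X^5] = M′′′′′(0) = 120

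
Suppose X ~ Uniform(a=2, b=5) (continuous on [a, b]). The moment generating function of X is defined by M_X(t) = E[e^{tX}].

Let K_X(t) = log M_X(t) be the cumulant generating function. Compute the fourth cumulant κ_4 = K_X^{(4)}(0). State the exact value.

κ_4 = d^4K/dt^4 |_{t=0} = -27/40

M_X(t) = (e^(5*t) - e^(2*t))/(3*t)
K_X(t) = log M_X(t) = -log(t) + log(e^(5*t) - e^(2*t)) - log(3)
dK/dt = (5*t*e^(3*t) - 2*t - e^(3*t) + 1)/(t*e^(3*t) - t)
d^2K/dt^2 = (-9*t^2*e^(3*t) + e^(6*t) - 2*e^(3*t) + 1)/(t^2*e^(6*t) - 2*t^2*e^(3*t) + t^2)
d^3K/dt^3 = (27*t^3*e^(6*t) + 27*t^3*e^(3*t) - 2*e^(9*t) + 6*e^(6*t) - 6*e^(3*t) + 2)/(t^3*e^(9*t) - 3*t^3*e^(6*t) + 3*t^3*e^(3*t) - t^3)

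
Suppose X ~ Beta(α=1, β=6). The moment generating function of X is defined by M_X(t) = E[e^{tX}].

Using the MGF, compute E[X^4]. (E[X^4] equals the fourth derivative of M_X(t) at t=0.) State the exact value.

E[X^4] = M′′′′(0) = 1/210

M_X(t) = ₁F₁(1; 7; t)
M′(t) = ₁F₁(2; 8; t)/7
M′′(t) = ₁F₁(3; 9; t)/28
M′′′(t) = ₁F₁(4; 10; t)/84
M′′′′(t) = ₁F₁(5; 11; t)/210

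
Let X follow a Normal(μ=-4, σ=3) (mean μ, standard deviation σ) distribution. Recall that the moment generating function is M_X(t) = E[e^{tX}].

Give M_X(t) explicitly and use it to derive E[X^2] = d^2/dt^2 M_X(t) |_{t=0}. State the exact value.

E[X^2] = M^(2)(0) = 25

M_X(t) = e^(9*t^2/2 - 4*t)
M^(2)(t) = (81*t^2*e^(9*t^2/2) - 72*t*e^(9*t^2/2) + 25*e^(9*t^2/2))*e^(-4*t)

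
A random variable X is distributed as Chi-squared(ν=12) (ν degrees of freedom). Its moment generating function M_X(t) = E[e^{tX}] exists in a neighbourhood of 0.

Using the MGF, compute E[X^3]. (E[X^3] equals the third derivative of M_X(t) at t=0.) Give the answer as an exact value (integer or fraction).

M_X(t) = (1 - 2*t)^(-6)
D^3[M](t) = -2688/(512*t^9 - 2304*t^8 + 4608*t^7 - 5376*t^6 + 4032*t^5 - 2016*t^4 + 672*t^3 - 144*t^2 + 18*t - 1)

E[X^3] = D^3[M](0) = 2688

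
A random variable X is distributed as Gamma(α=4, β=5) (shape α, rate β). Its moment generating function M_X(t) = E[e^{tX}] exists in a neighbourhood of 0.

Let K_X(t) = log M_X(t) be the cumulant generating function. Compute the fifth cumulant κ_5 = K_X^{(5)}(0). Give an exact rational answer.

M_X(t) = 625/(5 - t)^4
K_X(t) = log M_X(t) = -4*log(5 - t) + 4*log(5)
D^5[K](t) = -96/(t^5 - 25*t^4 + 250*t^3 - 1250*t^2 + 3125*t - 3125)

κ_5 = D^5[K](0) = 96/3125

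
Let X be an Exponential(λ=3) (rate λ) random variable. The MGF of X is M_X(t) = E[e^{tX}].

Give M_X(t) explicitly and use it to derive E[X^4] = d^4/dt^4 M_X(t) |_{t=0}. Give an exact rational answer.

E[X^4] = D^4[M](0) = 8/27

M_X(t) = 3/(3 - t)
D^4[M](t) = -72/(t^5 - 15*t^4 + 90*t^3 - 270*t^2 + 405*t - 243)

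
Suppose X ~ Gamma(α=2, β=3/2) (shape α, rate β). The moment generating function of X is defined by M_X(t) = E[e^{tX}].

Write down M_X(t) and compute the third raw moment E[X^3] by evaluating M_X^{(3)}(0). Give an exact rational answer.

E[X^3] = M′′′(0) = 64/9

M_X(t) = 9/(4*(3/2 - t)^2)
M′(t) = -36/(8*t^3 - 36*t^2 + 54*t - 27)
M′′(t) = 216/(16*t^4 - 96*t^3 + 216*t^2 - 216*t + 81)
M′′′(t) = -1728/(32*t^5 - 240*t^4 + 720*t^3 - 1080*t^2 + 810*t - 243)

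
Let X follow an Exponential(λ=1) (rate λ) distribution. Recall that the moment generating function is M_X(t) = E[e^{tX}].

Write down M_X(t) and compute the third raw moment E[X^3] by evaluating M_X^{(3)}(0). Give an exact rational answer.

M_X(t) = 1/(1 - t)
dM/dt = 1/(t^2 - 2*t + 1)
d^2M/dt^2 = -2/(t^3 - 3*t^2 + 3*t - 1)
d^3M/dt^3 = 6/(t^4 - 4*t^3 + 6*t^2 - 4*t + 1)

E[X^3] = d^3M/dt^3 |_{t=0} = 6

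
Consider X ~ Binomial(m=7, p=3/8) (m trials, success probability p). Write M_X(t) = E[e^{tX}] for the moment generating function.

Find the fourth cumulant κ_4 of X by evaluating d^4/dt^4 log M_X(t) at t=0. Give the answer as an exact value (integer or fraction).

M_X(t) = (3*e^(t)/8 + 5/8)^7
K_X(t) = log M_X(t) = 7*log(3*e^(t)/8 + 5/8)
dK/dt = 21*e^(t)/(3*e^(t) + 5)
d^2K/dt^2 = 105*e^(t)/(9*e^(2*t) + 30*e^(t) + 25)
d^3K/dt^3 = (-315*e^(2*t) + 525*e^(t))/(27*e^(3*t) + 135*e^(2*t) + 225*e^(t) + 125)
d^4K/dt^4 = (945*e^(3*t) - 6300*e^(2*t) + 2625*e^(t))/(81*e^(4*t) + 540*e^(3*t) + 1350*e^(2*t) + 1500*e^(t) + 625)

κ_4 = d^4K/dt^4 |_{t=0} = -1365/2048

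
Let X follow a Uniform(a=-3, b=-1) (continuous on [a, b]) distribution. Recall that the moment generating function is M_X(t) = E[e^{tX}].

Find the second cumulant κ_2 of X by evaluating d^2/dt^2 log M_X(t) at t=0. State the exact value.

κ_2 = d^2K/dt^2 |_{t=0} = 1/3

M_X(t) = (e^(-t) - e^(-3*t))/(2*t)
K_X(t) = log M_X(t) = -log(t) + log(e^(-t) - e^(-3*t)) - log(2)
dK/dt = (-t*e^(2*t) + 3*t - e^(2*t) + 1)/(t*e^(2*t) - t)
d^2K/dt^2 = (-4*t^2*e^(2*t) + e^(4*t) - 2*e^(2*t) + 1)/(t^2*e^(4*t) - 2*t^2*e^(2*t) + t^2)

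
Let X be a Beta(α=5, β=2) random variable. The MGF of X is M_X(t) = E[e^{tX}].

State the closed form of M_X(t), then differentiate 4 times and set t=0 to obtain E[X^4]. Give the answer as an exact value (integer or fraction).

M_X(t) = ₁F₁(5; 7; t)
M^(4)(t) = ₁F₁(9; 11; t)/3

E[X^4] = M^(4)(0) = 1/3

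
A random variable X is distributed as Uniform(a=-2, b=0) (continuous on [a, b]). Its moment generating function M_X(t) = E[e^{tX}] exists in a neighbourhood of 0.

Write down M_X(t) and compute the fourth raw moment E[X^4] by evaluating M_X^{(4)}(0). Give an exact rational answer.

M_X(t) = (1 - e^(-2*t))/(2*t)
dM/dt = (2*t - e^(2*t) + 1)*e^(-2*t)/(2*t^2)
d^2M/dt^2 = (-2*t^2 - 2*t + e^(2*t) - 1)*e^(-2*t)/t^3
d^3M/dt^3 = (4*t^3 + 6*t^2 + 6*t - 3*e^(2*t) + 3)*e^(-2*t)/t^4
d^4M/dt^4 = (-8*t^4 - 16*t^3 - 24*t^2 - 24*t + 12*e^(2*t) - 12)*e^(-2*t)/t^5

E[X^4] = d^4M/dt^4 |_{t=0} = 16/5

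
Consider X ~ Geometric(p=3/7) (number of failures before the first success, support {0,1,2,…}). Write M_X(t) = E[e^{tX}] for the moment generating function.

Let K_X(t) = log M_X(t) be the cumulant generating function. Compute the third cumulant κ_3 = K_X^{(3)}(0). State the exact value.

κ_3 = K^(3)(0) = 308/27

M_X(t) = 3/(7*(1 - 4*e^(t)/7))
K_X(t) = log M_X(t) = -log(1 - 4*e^(t)/7) - log(7) + log(3)
K^(3)(t) = (-112*e^(2*t) - 196*e^(t))/(64*e^(3*t) - 336*e^(2*t) + 588*e^(t) - 343)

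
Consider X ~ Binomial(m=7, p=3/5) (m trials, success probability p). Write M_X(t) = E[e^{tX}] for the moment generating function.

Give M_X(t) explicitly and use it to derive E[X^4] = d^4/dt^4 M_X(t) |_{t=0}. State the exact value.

E[X^4] = D^4[M](0) = 61383/125

M_X(t) = (3*e^(t)/5 + 2/5)^7
D^4[M](t) = 5250987*e^(7*t)/78125 + 13226976*e^(6*t)/78125 + 20412*e^(5*t)/125 + 1161216*e^(4*t)/15625 + 244944*e^(3*t)/15625 + 96768*e^(2*t)/78125 + 1344*e^(t)/78125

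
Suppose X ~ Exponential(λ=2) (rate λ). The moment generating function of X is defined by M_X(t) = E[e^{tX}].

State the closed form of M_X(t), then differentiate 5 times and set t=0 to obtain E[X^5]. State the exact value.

E[X^5] = D^5[M](0) = 15/4

M_X(t) = 2/(2 - t)
D^5[M](t) = 240/(t^6 - 12*t^5 + 60*t^4 - 160*t^3 + 240*t^2 - 192*t + 64)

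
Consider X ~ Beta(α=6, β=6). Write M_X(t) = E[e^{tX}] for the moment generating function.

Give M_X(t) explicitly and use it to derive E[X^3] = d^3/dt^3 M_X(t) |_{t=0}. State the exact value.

M_X(t) = ₁F₁(6; 12; t)
D^3[M](t) = 2*₁F₁(9; 15; t)/13

E[X^3] = D^3[M](0) = 2/13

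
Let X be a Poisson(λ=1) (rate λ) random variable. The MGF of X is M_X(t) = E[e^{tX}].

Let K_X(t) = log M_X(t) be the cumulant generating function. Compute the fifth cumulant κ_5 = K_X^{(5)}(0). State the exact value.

κ_5 = K^(5)(0) = 1

M_X(t) = e^(e^(t) - 1)
K_X(t) = log M_X(t) = e^(t) - 1
K^(5)(t) = e^(t)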